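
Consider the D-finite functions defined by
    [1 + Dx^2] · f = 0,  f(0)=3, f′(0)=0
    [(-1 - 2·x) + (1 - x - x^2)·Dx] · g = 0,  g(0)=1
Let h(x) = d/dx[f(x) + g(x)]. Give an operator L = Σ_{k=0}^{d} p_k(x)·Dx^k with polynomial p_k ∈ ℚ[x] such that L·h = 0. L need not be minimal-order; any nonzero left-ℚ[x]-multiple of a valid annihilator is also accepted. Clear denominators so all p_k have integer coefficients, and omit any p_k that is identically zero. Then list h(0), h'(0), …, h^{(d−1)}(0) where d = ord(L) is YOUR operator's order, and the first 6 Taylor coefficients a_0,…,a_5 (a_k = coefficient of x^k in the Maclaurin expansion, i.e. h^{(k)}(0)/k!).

f: a_k = 3, 0, -3/2, 0, 1/8, 0, …
g: a_k = 1, 1, 2, 3, 5, 8, …
L₀ := lclm(L_f,L_g); ord L₀ ≤ 2+1.
h=h₀': d/dx-closure on L₀ ⇒ L.
L = (124 + 358·x + 470·x^2 + 230·x^3 + 130·x^4 + 18·x^5 + 6·x^6) + (-19 - 29·x + 36·x^2 + 55·x^3 + 50·x^4 + 27·x^5 + 7·x^6 + 2·x^7)·Dx + (124 + 358·x + 470·x^2 + 230·x^3 + 130·x^4 + 18·x^5 + 6·x^6)·Dx^2 + (-19 - 29·x + 36·x^2 + 55·x^3 + 50·x^4 + 27·x^5 + 7·x^6 + 2·x^7)·Dx^3  (order 3).
h: a_k = 1, 1, 9, 41/2, 40, 3119/40, …
ICs: h(0) = 1, h′(0) = 1, h′′(0) = 18.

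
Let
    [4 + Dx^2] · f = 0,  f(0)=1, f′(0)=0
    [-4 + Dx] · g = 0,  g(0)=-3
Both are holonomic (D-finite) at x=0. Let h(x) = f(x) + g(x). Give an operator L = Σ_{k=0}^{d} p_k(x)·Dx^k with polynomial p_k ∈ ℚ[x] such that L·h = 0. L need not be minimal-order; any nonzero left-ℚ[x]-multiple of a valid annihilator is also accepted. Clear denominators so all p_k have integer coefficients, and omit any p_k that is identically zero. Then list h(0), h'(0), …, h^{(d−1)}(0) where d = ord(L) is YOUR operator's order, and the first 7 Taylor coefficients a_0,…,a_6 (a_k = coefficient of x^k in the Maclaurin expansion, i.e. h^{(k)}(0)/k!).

f: a_k = 1, 0, -2, 0, 2/3, 0, -4/45, …
g: a_k = -3, -12, -24, -32, -32, -128/5, -256/15, …
f+g: L₀ = lclm(L_f,L_g), ord ≤ 2+1.
L = -16 + 4·Dx - 4·Dx^2 + Dx^3  (order 3).
h: a_k = -2, -12, -26, -32, -94/3, -128/5, -772/45, …
ICs: h(0) = -2, h′(0) = -12, h′′(0) = -52.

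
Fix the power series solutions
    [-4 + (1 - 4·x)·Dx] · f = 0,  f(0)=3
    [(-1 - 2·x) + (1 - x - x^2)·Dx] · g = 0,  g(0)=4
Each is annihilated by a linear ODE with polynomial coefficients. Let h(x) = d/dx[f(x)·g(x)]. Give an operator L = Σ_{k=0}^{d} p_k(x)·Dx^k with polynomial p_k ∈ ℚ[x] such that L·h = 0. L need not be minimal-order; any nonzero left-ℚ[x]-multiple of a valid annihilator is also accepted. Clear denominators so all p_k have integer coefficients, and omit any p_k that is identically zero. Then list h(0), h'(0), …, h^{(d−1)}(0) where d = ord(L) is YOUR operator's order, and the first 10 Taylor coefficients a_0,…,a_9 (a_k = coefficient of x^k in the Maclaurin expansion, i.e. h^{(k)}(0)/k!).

L = (44 - 114·x - 66·x^2 + 192·x^3 + 192·x^4) + (-5 + 31·x - 33·x^2 - 62·x^3 + 60·x^4 + 48·x^5)·Dx  (order 1).
h: a_k = 60, 528, 3276, 17712, 89040, 428328, 2000628, 9148992, 41176404, 183016920, …
ICs: h(0) = 60.

f: a_k = 3, 12, 48, 192, 768, 3072, 12288, 49152, 196608, 786432, …
g: a_k = 4, 4, 8, 12, 20, 32, 52, 84, 136, 220, …
L₀ := L_f ⊗_s L_g (sym. prod.), ord ≤ 1.
Derive L from L₀ (diff closure).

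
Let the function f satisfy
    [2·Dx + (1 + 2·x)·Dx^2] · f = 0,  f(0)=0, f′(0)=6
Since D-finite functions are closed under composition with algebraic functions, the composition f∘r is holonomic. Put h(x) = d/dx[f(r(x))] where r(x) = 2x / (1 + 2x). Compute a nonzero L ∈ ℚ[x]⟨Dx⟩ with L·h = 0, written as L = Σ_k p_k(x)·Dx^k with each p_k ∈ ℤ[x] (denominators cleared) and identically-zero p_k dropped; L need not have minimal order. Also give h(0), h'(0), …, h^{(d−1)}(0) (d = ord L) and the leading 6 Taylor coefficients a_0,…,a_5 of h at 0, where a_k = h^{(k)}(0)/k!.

L = (8 + 24·x) + (1 + 8·x + 12·x^2)·Dx  (order 1).
h: a_k = 12, -96, 624, -3840, 23232, -139776, …
ICs: h(0) = 12.

f: a_k = 0, 6, -6, 8, -12, 96/5, …
f∘r: x↦r, Dx↦Dx/r' in L_f ⇒ L₀.
h₀' ⇒ L via d/dx closure of L₀.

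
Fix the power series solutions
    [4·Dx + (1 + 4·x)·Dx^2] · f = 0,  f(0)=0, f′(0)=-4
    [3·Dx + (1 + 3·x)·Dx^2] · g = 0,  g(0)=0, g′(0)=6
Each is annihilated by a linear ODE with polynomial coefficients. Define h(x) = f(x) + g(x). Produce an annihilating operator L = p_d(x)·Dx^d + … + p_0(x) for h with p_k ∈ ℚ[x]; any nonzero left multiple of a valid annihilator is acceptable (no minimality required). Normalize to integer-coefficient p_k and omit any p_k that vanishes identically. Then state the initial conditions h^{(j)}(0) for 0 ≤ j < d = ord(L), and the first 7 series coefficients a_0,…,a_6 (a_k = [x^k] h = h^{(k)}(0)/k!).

f: a_k = 0, -4, 8, -64/3, 64, -1024/5, 2048/3, …
g: a_k = 0, 6, -9, 18, -81/2, 486/5, -243, …
f+g: L₀ = lclm(L_f,L_g), ord ≤ 2+2.
L = 24·Dx + (14 + 48·x)·Dx^2 + (1 + 7·x + 12·x^2)·Dx^3  (order 3).
h: a_k = 0, 2, -1, -10/3, 47/2, -538/5, 1319/3, …
ICs: h(0) = 0, h′(0) = 2, h′′(0) = -2.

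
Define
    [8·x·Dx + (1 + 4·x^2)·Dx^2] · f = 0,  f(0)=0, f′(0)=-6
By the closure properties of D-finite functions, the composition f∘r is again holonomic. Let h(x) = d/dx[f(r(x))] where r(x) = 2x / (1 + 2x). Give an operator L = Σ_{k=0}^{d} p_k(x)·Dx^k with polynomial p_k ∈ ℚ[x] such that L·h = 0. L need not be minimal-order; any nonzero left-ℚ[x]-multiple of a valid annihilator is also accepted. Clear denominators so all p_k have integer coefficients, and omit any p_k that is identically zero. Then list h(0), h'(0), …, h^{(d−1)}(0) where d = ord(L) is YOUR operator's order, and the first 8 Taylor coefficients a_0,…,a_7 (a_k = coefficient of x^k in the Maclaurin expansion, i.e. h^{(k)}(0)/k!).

L = (4 + 40·x) + (1 + 4·x + 20·x^2)·Dx  (order 1).
h: a_k = -12, 48, 48, -1152, 3648, 8448, -106752, 258048, …
ICs: h(0) = -12.

f: a_k = 0, -6, 0, 8, 0, -96/5, 0, 384/7, …
h₀=f(r): pull back L_f along r ⇒ L₀.
h=h₀': d/dx-closure on L₀ ⇒ L.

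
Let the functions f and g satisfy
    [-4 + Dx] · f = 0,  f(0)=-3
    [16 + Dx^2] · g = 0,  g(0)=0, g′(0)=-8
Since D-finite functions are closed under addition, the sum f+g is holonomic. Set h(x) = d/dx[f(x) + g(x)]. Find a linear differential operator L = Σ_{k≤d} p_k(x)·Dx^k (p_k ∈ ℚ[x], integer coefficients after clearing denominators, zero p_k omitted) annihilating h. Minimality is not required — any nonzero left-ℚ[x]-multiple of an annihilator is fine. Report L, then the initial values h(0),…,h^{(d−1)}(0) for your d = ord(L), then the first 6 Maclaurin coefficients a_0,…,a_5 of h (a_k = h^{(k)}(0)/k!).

f: a_k = -3, -12, -24, -32, -32, -128/5, …
g: a_k = 0, -8, 0, 64/3, 0, -256/15, …
Sum ⇒ L₀ = lclm(L_f,L_g) in ℚ(x)⟨Dx⟩.
h₀' ⇒ L via d/dx closure of L₀.
L = 64 - 16·Dx + 4·Dx^2 - Dx^3  (order 3).
h: a_k = -20, -48, -32, -128, -640/3, -512/5, …
ICs: h(0) = -20, h′(0) = -48, h′′(0) = -64.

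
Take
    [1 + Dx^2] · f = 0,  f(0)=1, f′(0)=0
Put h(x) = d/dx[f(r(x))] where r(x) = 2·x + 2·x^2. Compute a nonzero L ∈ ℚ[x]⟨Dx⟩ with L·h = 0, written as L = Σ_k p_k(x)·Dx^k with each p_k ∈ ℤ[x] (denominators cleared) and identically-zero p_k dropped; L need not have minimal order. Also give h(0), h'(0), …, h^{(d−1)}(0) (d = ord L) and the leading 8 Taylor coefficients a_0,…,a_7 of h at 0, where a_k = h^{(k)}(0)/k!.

f: a_k = 1, 0, -1/2, 0, 1/24, 0, -1/720, 0, …
Change of var in L_f (x↦r) gives L₀.
Differentiate: ansatz ord ≤ ord L₀ ⇒ L.
L = (16 + 32·x + 96·x^2 + 128·x^3 + 64·x^4) + (-6 - 12·x)·Dx + (1 + 4·x + 4·x^2)·Dx^2  (order 2).
h: a_k = 0, -4, -12, -16/3, 40/3, 352/15, 224/15, -1664/315, …
ICs: h(0) = 0, h′(0) = -4.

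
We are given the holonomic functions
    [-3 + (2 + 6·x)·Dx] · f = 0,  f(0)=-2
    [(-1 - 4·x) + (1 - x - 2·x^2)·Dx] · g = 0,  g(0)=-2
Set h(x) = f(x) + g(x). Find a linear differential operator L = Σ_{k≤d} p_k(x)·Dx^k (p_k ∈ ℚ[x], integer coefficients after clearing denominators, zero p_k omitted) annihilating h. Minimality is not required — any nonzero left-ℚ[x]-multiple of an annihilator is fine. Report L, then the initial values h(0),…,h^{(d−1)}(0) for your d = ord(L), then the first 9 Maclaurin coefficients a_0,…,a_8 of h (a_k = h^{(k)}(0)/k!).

L = (45 + 207·x + 306·x^2 + 360·x^3) + (-33 - 174·x - 573·x^2 - 1044·x^3 - 900·x^4)·Dx + (-2 + 30·x + 138·x^2 - 38·x^3 - 504·x^4 - 360·x^5)·Dx^2  (order 2).
h: a_k = -4, -5, -15/4, -107/8, -1003/64, -7077/128, -28723/512, -246251/1024, -2788659/16384, …
ICs: h(0) = -4, h′(0) = -5.

f: a_k = -2, -3, 9/4, -27/8, 405/64, -1701/128, 15309/512, -72171/1024, 2814669/16384, …
g: a_k = -2, -2, -6, -10, -22, -42, -86, -170, -342, …
L₀ := lclm(L_f,L_g); ord L₀ ≤ 1+1.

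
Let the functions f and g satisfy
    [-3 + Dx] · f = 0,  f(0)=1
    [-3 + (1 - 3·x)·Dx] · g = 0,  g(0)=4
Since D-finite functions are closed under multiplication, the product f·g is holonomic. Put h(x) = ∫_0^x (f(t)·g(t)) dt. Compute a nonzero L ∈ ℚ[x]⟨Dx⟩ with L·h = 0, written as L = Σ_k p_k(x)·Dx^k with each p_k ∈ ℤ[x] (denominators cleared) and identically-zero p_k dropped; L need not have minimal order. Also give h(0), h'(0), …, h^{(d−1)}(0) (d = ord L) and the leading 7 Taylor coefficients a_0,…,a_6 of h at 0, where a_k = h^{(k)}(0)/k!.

L = (6 - 9·x)·Dx + (-1 + 3·x)·Dx^2  (order 2).
h: a_k = 0, 4, 12, 30, 72, 351/2, 4401/10, …
ICs: h(0) = 0, h′(0) = 4.

f: a_k = 1, 3, 9/2, 9/2, 27/8, 81/40, 81/80, …
g: a_k = 4, 12, 36, 108, 324, 972, 2916, …
h₀=f·g: eliminate ⇒ L₀, order ≤ 1·1.
Integrate: L := L₀·Dx.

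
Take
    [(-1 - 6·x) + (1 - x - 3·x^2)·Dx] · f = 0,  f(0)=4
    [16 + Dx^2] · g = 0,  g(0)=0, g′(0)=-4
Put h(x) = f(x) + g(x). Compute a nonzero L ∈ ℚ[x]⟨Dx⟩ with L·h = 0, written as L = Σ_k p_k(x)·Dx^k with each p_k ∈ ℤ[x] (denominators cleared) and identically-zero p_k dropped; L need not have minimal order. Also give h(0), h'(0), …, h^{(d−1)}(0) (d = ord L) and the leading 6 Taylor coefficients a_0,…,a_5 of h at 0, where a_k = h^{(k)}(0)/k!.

L = (464 + 2816·x + 416·x^2 + 2112·x^3 + 5760·x^4 + 6912·x^5) + (-192 + 304·x + 672·x^2 - 1312·x^3 - 1008·x^4 + 3456·x^5 + 3456·x^6)·Dx + (29 + 176·x + 26·x^2 + 132·x^3 + 360·x^4 + 432·x^5)·Dx^2 + (-12 + 19·x + 42·x^2 - 82·x^3 - 63·x^4 + 216·x^5 + 216·x^6)·Dx^3  (order 3).
h: a_k = 4, 0, 16, 116/3, 76, 2272/15, …
ICs: h(0) = 4, h′(0) = 0, h′′(0) = 32.

f: a_k = 4, 4, 16, 28, 76, 160, …
g: a_k = 0, -4, 0, 32/3, 0, -128/15, …
f+g: L₀ = lclm(L_f,L_g), ord ≤ 1+2.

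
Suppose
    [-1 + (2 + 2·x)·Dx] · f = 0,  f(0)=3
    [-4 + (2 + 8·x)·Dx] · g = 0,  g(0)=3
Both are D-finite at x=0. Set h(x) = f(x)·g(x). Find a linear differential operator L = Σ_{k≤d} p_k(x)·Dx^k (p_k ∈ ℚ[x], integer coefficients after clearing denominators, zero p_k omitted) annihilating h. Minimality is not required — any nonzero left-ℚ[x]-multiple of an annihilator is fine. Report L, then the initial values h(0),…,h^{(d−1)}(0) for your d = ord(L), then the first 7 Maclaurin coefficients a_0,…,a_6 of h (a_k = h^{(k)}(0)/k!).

L = (-5 - 8·x) + (2 + 10·x + 8·x^2)·Dx  (order 1).
h: a_k = 9, 45/2, -81/8, 405/16, -8829/128, 51435/256, -630261/1024, …
ICs: h(0) = 9.

f: a_k = 3, 3/2, -3/8, 3/16, -15/128, 21/256, -63/1024, …
g: a_k = 3, 6, -6, 12, -30, 84, -252, …
f·g: L₀ = L_f ⊗_s L_g, ord ≤ 1·1.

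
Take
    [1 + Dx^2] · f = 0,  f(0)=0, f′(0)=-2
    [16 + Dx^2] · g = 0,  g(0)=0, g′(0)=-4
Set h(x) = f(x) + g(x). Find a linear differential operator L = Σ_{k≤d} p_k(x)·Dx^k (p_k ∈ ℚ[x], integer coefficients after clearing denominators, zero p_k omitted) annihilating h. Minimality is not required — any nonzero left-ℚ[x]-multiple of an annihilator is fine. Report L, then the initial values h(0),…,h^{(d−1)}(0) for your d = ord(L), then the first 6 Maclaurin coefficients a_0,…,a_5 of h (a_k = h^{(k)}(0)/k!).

f: a_k = 0, -2, 0, 1/3, 0, -1/60, …
g: a_k = 0, -4, 0, 32/3, 0, -128/15, …
Sum ⇒ L₀ = lclm(L_f,L_g) in ℚ(x)⟨Dx⟩.
L = 16 + 17·Dx^2 + Dx^4  (order 4).
h: a_k = 0, -6, 0, 11, 0, -171/20, …
ICs: h(0) = 0, h′(0) = -6, h′′(0) = 0, h′′′(0) = 66.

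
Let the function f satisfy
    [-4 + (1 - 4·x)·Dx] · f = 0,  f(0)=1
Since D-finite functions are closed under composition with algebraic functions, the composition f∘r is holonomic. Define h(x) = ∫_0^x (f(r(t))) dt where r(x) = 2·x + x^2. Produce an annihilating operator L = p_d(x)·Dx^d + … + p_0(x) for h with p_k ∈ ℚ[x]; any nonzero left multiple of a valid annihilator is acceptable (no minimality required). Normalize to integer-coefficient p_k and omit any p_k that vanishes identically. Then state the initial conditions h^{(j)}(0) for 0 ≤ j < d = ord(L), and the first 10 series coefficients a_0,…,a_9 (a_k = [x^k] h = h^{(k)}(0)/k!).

f: a_k = 1, 4, 16, 64, 256, 1024, 4096, 16384, 65536, 262144, …
Substitute x→r, Dx→(1/r')Dx; clear ⇒ L₀.
∫: right-multiply L₀ by Dx.
L = (8 + 8·x)·Dx + (-1 + 8·x + 4·x^2)·Dx^2  (order 2).
h: a_k = 0, 1, 4, 68/3, 144, 976, 20672/3, 350272/7, 370944, 25141504/9, …
ICs: h(0) = 0, h′(0) = 1.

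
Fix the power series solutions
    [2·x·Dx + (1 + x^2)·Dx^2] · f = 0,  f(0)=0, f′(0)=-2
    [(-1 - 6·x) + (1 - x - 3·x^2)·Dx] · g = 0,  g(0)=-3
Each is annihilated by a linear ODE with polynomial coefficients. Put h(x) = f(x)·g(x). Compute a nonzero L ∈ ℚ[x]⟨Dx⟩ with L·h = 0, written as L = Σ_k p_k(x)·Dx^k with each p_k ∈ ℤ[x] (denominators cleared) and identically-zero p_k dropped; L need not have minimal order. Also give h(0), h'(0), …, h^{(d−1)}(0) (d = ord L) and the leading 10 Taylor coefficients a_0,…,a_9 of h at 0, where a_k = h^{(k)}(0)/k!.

L = (6 + 2·x + 18·x^2) + (2 + 10·x + 4·x^2 + 18·x^3)·Dx + (-1 + x + 2·x^2 + x^3 + 3·x^4)·Dx^2  (order 2).
h: a_k = 0, 6, 6, 22, 40, 536/5, 1136/5, 19178/35, 43034/35, 301774/105, …
ICs: h(0) = 0, h′(0) = 6.

f: a_k = 0, -2, 0, 2/3, 0, -2/5, 0, 2/7, 0, -2/9, …
g: a_k = -3, -3, -12, -21, -57, -120, -291, -651, -1524, -3477, …
f·g: L₀ = L_f ⊗_s L_g, ord ≤ 2·1.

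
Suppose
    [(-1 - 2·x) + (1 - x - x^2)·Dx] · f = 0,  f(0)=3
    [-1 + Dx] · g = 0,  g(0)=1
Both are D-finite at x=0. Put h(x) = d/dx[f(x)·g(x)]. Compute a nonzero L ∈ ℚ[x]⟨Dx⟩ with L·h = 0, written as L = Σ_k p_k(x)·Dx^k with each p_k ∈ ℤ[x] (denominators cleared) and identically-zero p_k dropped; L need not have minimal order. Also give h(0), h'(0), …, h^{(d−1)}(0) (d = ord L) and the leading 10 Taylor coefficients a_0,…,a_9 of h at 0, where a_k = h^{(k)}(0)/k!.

L = (7 + 6·x - x^2 - 2·x^3 + x^4) + (-2 + x + 4·x^2 - x^4)·Dx  (order 1).
h: a_k = 6, 21, 51, 221/2, 893/4, 17347/40, 98221/120, 2542969/1680, 2645039/960, 599172671/120960, …
ICs: h(0) = 6.

f: a_k = 3, 3, 6, 9, 15, 24, 39, 63, 102, 165, …
g: a_k = 1, 1, 1/2, 1/6, 1/24, 1/120, 1/720, 1/5040, 1/40320, 1/362880, …
L₀ := L_f ⊗_s L_g (sym. prod.), ord ≤ 1.
h=h₀': d/dx-closure on L₀ ⇒ L.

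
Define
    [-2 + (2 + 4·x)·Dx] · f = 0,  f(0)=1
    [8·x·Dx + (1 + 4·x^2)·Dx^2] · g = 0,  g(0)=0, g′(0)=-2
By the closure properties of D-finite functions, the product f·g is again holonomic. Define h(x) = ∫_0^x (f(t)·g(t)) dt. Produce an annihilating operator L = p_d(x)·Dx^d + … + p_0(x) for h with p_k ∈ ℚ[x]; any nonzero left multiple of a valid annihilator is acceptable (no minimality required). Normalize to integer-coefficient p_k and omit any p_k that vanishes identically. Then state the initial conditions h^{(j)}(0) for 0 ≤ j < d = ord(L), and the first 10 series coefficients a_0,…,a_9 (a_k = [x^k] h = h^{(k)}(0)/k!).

f: a_k = 1, 1, -1/2, 1/2, -5/8, 7/8, -21/16, 33/16, -429/128, 715/128, …
g: a_k = 0, -2, 0, 8/3, 0, -32/5, 0, 128/7, 0, -512/9, …
f·g: L₀ = L_f ⊗_s L_g, ord ≤ 1·2.
Integrate: L := L₀·Dx.
L = (3 - 8·x - 4·x^2)·Dx + (-2 + 4·x + 24·x^2 + 16·x^3)·Dx^2 + (1 + 4·x + 8·x^2 + 16·x^3 + 16·x^4)·Dx^3  (order 3).
h: a_k = 0, 0, -1, -2/3, 11/12, 1/3, -389/360, -409/420, 18853/6720, 11167/7560, …
ICs: h(0) = 0, h′(0) = 0, h′′(0) = -2.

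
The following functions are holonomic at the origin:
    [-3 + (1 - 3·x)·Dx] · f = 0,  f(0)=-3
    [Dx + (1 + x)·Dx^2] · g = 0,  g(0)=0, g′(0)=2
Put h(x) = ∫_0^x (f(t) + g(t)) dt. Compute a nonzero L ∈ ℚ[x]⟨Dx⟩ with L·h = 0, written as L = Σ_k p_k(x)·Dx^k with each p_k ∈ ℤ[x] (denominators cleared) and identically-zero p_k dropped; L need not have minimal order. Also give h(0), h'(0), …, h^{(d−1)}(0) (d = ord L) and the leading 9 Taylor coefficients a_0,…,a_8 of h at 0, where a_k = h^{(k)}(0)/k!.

f: a_k = -3, -9, -27, -81, -243, -729, -2187, -6561, -19683, …
g: a_k = 0, 2, -1, 2/3, -1/2, 2/5, -1/3, 2/7, -1/4, …
Weyl lclm of L_f,L_g ⇒ L₀ (ord ≤ 3).
h=∫₀ˣh₀: take L = L₀·Dx.
L = (66 + 18·x)·Dx^2 + (52 + 120·x + 36·x^2)·Dx^3 + (-7 + 11·x + 27·x^2 + 9·x^3)·Dx^4  (order 4).
h: a_k = 0, -3, -7/2, -28/3, -241/12, -487/10, -3643/30, -6562/21, -45925/56, …
ICs: h(0) = 0, h′(0) = -3, h′′(0) = -7, h′′′(0) = -56.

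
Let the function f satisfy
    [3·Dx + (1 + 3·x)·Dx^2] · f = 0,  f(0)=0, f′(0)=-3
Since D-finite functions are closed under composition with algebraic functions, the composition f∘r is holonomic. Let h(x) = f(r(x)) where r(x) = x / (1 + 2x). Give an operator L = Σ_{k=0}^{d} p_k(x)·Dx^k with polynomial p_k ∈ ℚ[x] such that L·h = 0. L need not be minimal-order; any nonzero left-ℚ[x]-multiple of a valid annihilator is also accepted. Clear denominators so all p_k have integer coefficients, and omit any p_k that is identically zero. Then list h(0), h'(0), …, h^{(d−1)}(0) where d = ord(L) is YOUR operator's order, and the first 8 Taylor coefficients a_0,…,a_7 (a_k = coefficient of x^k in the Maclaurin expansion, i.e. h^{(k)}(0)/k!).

L = (7 + 20·x)·Dx + (1 + 7·x + 10·x^2)·Dx^2  (order 2).
h: a_k = 0, -3, 21/2, -39, 609/4, -3093/5, 5187/2, -77997/7, …
ICs: h(0) = 0, h′(0) = -3.

f: a_k = 0, -3, 9/2, -9, 81/4, -243/5, 243/2, -2187/7, …
L₀ from L_f via x↦r, Dx↦r'^{-1}Dx.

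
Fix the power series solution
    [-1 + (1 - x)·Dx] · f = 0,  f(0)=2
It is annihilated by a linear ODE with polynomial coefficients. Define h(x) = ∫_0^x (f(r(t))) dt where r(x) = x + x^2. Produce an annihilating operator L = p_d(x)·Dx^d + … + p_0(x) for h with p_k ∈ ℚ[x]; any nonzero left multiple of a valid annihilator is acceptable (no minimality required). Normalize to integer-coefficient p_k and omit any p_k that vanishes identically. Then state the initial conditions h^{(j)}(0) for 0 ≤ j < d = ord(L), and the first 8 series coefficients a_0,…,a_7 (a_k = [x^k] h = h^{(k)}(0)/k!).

L = (1 + 2·x)·Dx + (-1 + x + x^2)·Dx^2  (order 2).
h: a_k = 0, 2, 1, 4/3, 3/2, 2, 8/3, 26/7, …
ICs: h(0) = 0, h′(0) = 2.

f: a_k = 2, 2, 2, 2, 2, 2, 2, 2, …
Substitute x→r, Dx→(1/r')Dx; clear ⇒ L₀.
h=∫₀ˣh₀: take L = L₀·Dx.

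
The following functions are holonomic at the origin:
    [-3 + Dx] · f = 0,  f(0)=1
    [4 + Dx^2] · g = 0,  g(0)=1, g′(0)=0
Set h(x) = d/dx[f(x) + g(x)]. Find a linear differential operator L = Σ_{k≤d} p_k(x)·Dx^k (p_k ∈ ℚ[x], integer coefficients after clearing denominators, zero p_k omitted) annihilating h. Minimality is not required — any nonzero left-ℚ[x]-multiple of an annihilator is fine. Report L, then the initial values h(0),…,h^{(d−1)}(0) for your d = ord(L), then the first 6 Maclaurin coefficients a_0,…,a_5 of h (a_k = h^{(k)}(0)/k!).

f: a_k = 1, 3, 9/2, 9/2, 27/8, 81/40, …
g: a_k = 1, 0, -2, 0, 2/3, 0, …
Weyl lclm of L_f,L_g ⇒ L₀ (ord ≤ 3).
Differentiate: ansatz ord ≤ ord L₀ ⇒ L.
L = 12 - 4·Dx + 3·Dx^2 - Dx^3  (order 3).
h: a_k = 3, 5, 27/2, 97/6, 81/8, 133/24, …
ICs: h(0) = 3, h′(0) = 5, h′′(0) = 27.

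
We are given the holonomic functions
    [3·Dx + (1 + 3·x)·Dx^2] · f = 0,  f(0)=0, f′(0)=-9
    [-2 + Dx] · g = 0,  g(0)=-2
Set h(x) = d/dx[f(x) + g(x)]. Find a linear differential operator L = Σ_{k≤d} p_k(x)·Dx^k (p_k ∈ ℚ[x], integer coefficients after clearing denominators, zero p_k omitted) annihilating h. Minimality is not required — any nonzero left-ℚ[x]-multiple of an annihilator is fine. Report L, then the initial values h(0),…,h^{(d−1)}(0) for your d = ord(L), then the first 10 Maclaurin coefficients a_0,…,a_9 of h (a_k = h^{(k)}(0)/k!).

f: a_k = 0, -9, 27/2, -27, 243/4, -729/5, 729/2, -6561/7, 19683/8, -6561, …
g: a_k = -2, -4, -4, -8/3, -4/3, -8/15, -8/45, -16/315, -4/315, -8/2835, …
h₀=f+g: left-lcm gives L₀, ord ≤ 3.
Differentiate: ansatz ord ≤ ord L₀ ⇒ L.
L = (-48 - 36·x) + (14 - 24·x - 36·x^2)·Dx + (5 + 21·x + 18·x^2)·Dx^2  (order 2).
h: a_k = -13, 19, -89, 713/3, -2195/3, 32789/15, -295261/45, 6200113/315, -18600443/315, 502211729/2835, …
ICs: h(0) = -13, h′(0) = 19.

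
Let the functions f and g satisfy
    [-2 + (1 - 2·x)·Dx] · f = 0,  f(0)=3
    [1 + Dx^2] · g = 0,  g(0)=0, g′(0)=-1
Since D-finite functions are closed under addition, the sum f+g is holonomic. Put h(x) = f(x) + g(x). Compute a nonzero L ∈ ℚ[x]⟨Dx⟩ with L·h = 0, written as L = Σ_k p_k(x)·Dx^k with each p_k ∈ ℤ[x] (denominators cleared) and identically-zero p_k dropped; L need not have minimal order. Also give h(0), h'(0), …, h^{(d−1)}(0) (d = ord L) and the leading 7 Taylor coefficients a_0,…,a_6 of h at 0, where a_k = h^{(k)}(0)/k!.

L = (50 - 8·x + 8·x^2) + (-9 + 22·x - 12·x^2 + 8·x^3)·Dx + (50 - 8·x + 8·x^2)·Dx^2 + (-9 + 22·x - 12·x^2 + 8·x^3)·Dx^3  (order 3).
h: a_k = 3, 5, 12, 145/6, 48, 11519/120, 192, …
ICs: h(0) = 3, h′(0) = 5, h′′(0) = 24.

f: a_k = 3, 6, 12, 24, 48, 96, 192, …
g: a_k = 0, -1, 0, 1/6, 0, -1/120, 0, …
f+g: L₀ = lclm(L_f,L_g), ord ≤ 1+2.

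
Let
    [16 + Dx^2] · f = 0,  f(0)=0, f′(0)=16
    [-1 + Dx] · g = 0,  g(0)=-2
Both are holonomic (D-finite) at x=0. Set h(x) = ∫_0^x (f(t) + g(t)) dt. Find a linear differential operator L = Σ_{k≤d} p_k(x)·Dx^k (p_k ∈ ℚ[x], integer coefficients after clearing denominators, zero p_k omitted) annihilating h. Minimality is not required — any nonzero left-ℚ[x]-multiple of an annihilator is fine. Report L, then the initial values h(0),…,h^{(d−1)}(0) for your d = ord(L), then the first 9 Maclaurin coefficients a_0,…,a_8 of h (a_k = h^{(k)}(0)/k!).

L = -16·Dx + 16·Dx^2 - Dx^3 + Dx^4  (order 4).
h: a_k = 0, -2, 7, -1/3, -43/4, -1/60, 2047/360, -1/2520, -3641/2240, …
ICs: h(0) = 0, h′(0) = -2, h′′(0) = 14, h′′′(0) = -2.

f: a_k = 0, 16, 0, -128/3, 0, 512/15, 0, -4096/315, 0, …
g: a_k = -2, -2, -1, -1/3, -1/12, -1/60, -1/360, -1/2520, -1/20160, …
Sum ⇒ L₀ = lclm(L_f,L_g) in ℚ(x)⟨Dx⟩.
h=∫h₀ ⇒ L = L₀·Dx.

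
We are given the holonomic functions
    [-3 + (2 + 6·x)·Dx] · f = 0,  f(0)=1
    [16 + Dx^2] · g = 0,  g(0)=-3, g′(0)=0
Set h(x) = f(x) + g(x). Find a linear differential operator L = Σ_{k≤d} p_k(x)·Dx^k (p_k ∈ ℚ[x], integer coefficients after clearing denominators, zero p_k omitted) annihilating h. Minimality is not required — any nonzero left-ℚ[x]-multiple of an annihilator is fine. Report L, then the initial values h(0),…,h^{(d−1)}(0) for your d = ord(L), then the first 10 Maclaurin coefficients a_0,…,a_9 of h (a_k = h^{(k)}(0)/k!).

f: a_k = 1, 3/2, -9/8, 27/16, -405/128, 1701/256, -15309/1024, 72171/2048, -2814669/32768, 14073345/65536, …
g: a_k = -3, 0, 24, 0, -32, 0, 256/15, 0, -512/105, 0, …
L₀ := lclm(L_f,L_g); ord L₀ ≤ 1+2.
L = (-4368 - 18432·x - 27648·x^2) + (1760 + 17568·x + 55296·x^2 + 55296·x^3)·Dx + (-273 - 1152·x - 1728·x^2)·Dx^2 + (110 + 1098·x + 3456·x^2 + 3456·x^3)·Dx^3  (order 3).
h: a_k = -2, 3/2, 183/8, 27/16, -4501/128, 1701/256, 32509/15360, 72171/2048, -312317461/3440640, 14073345/65536, …
ICs: h(0) = -2, h′(0) = 3/2, h′′(0) = 183/4.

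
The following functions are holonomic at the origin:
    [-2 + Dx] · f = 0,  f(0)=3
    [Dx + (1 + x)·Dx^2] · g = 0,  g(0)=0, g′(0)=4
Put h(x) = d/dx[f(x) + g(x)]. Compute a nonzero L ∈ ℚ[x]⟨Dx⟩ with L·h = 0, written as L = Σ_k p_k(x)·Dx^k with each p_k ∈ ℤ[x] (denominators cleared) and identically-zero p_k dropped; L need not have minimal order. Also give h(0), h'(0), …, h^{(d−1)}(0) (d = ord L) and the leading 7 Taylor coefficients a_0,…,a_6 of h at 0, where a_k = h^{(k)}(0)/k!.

f: a_k = 3, 6, 6, 4, 2, 4/5, 4/15, …
g: a_k = 0, 4, -2, 4/3, -1, 4/5, -2/3, …
L₀ := lclm(L_f,L_g); ord L₀ ≤ 1+2.
Derive L from L₀ (diff closure).
L = (-8 - 4·x) + (-2 - 8·x - 4·x^2)·Dx + (3 + 5·x + 2·x^2)·Dx^2  (order 2).
h: a_k = 10, 8, 16, 4, 8, -12/5, 68/15, …
ICs: h(0) = 10, h′(0) = 8.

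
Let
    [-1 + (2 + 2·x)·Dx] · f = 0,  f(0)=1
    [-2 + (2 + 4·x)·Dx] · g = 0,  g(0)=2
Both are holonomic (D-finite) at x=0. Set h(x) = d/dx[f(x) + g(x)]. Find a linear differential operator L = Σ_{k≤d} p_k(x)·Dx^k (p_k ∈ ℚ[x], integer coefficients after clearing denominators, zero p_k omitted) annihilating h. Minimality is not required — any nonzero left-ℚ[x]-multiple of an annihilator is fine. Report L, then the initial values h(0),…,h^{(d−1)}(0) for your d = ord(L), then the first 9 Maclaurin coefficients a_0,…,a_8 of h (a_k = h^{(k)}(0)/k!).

f: a_k = 1, 1/2, -1/8, 1/16, -5/128, 7/256, -21/1024, 33/2048, -429/32768, …
g: a_k = 2, 2, -1, 1, -5/4, 7/4, -21/8, 33/8, -429/64, …
h₀=f+g: left-lcm gives L₀, ord ≤ 2.
h=h₀': d/dx-closure on L₀ ⇒ L.
L = -3 + (-9 - 12·x)·Dx + (-2 - 6·x - 4·x^2)·Dx^2  (order 2).
h: a_k = 5/2, -9/4, 51/16, -165/32, 2275/256, -8127/512, 59367/2048, -220077/4096, 6595875/65536, …
ICs: h(0) = 5/2, h′(0) = -9/4.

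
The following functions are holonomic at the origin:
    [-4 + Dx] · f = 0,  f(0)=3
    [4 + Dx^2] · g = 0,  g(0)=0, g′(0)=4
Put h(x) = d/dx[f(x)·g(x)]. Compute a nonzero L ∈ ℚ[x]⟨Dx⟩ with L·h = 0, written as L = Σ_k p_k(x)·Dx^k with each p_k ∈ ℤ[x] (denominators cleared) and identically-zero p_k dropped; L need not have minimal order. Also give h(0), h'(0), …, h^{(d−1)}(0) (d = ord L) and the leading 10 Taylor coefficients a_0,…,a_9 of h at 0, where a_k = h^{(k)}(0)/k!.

f: a_k = 3, 12, 24, 32, 32, 128/5, 256/15, 1024/105, 512/105, 2048/945, …
g: a_k = 0, 4, 0, -8/3, 0, 8/15, 0, -16/315, 0, 8/2835, …
Sym-product of L_f,L_g gives L₀ (≤ ord 2).
h₀' ⇒ L via d/dx closure of L₀.
L = 20 - 8·Dx + Dx^2  (order 2).
h: a_k = 12, 96, 264, 384, 328, 704/5, -464/15, -512/5, -9592/105, -49856/945, …
ICs: h(0) = 12, h′(0) = 96.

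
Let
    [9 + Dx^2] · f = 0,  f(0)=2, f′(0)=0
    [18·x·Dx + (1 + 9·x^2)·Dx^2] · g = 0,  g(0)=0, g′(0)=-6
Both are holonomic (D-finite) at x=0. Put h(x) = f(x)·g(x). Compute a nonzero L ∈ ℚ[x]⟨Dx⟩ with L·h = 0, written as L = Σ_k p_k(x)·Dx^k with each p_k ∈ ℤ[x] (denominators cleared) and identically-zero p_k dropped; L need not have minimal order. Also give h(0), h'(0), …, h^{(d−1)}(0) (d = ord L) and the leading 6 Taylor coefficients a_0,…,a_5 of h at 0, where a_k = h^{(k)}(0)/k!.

f: a_k = 2, 0, -9, 0, 27/4, 0, …
g: a_k = 0, -6, 0, 18, 0, -486/5, …
f·g: L₀ = L_f ⊗_s L_g, ord ≤ 2·2.
L = (810 + 18954·x^2 + 72171·x^4 + 236196·x^6 + 531441·x^8) + (972·x + 14580·x^3 + 78732·x^5 + 236196·x^7)·Dx + (108 + 2592·x^2 + 13122·x^4 + 52488·x^6 + 118098·x^8)·Dx^2 + (108·x + 1620·x^3 + 8748·x^5 + 26244·x^7)·Dx^3 + (2 + 54·x^2 + 567·x^4 + 2916·x^6 + 6561·x^8)·Dx^4  (order 4).
h: a_k = 0, -12, 0, 90, 0, -3969/10, …
ICs: h(0) = 0, h′(0) = -12, h′′(0) = 0, h′′′(0) = 540.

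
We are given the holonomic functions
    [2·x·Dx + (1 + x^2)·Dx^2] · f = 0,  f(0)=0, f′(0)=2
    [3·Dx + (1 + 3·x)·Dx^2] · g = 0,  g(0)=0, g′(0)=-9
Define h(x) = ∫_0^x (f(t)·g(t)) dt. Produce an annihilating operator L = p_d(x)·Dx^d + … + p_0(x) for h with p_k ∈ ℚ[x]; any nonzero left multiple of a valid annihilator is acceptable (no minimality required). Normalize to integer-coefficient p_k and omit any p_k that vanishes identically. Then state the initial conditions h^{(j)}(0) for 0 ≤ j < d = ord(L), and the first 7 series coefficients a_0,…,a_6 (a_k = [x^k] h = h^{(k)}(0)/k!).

L = (264 + 1260·x + 1008·x^2 + 3420·x^3 + 3240·x^4 + 4212·x^5 + 324·x^7)·Dx^2 + (178 + 660·x + 3828·x^2 + 7308·x^3 + 12960·x^4 + 10044·x^5 + 11340·x^6 + 324·x^7 + 1134·x^8)·Dx^3 + (132 + 608·x + 1728·x^2 + 4568·x^3 + 6456·x^4 + 8856·x^5 + 5184·x^6 + 5544·x^7 + 324·x^8 + 648·x^9)·Dx^4 + (13 + 102·x + 341·x^2 + 744·x^3 + 1138·x^4 + 1236·x^5 + 1386·x^6 + 648·x^7 + 657·x^8 + 54·x^9 + 81·x^10)·Dx^5  (order 5).
h: a_k = 0, 0, 0, -6, 27/4, -48/5, 75/4, …
ICs: h(0) = 0, h′(0) = 0, h′′(0) = 0, h′′′(0) = -36, h′′′′(0) = 162.

f: a_k = 0, 2, 0, -2/3, 0, 2/5, 0, …
g: a_k = 0, -9, 27/2, -27, 243/4, -729/5, 729/2, …
f·g: L₀ = L_f ⊗_s L_g, ord ≤ 2·2.
h=∫h₀ ⇒ L = L₀·Dx.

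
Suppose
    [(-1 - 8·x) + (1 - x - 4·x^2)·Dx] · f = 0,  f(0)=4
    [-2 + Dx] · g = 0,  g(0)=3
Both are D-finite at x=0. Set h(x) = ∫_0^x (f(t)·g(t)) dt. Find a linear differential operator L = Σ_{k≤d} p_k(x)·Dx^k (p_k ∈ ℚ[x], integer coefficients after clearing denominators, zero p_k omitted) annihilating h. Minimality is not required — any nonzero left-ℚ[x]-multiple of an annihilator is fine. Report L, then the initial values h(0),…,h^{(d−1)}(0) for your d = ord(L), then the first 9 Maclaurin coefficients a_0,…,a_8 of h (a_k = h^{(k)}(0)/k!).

f: a_k = 4, 4, 20, 36, 116, 260, 724, 1764, 4660, …
g: a_k = 3, 6, 6, 4, 2, 4/5, 4/15, 8/105, 2/105, …
Sym-product of L_f,L_g gives L₀ (≤ ord 1).
h=∫h₀ ⇒ L = L₀·Dx.
L = (3 + 6·x - 8·x^2)·Dx + (-1 + x + 4·x^2)·Dx^2  (order 2).
h: a_k = 0, 12, 18, 36, 67, 708/5, 1486/5, 9892/15, 102807/70, …
ICs: h(0) = 0, h′(0) = 12.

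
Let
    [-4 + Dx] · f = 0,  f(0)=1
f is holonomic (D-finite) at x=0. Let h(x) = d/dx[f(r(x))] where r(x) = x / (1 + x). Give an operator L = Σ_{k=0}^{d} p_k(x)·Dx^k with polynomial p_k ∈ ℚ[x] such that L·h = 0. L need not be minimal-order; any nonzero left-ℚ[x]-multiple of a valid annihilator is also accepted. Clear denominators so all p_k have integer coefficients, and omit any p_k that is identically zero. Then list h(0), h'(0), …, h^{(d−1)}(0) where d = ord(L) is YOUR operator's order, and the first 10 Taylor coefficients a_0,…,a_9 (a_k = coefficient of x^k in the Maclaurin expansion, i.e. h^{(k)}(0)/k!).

f: a_k = 1, 4, 8, 32/3, 32/3, 128/15, 256/45, 1024/315, 512/315, 2048/2835, …
Change of var in L_f (x↦r) gives L₀.
Derive L from L₀ (diff closure).
L = (2 - 2·x) + (-1 - 2·x - x^2)·Dx  (order 1).
h: a_k = 4, 8, -4, -16/3, 28/3, -88/15, -68/45, 2528/315, -3316/315, 23672/2835, …
ICs: h(0) = 4.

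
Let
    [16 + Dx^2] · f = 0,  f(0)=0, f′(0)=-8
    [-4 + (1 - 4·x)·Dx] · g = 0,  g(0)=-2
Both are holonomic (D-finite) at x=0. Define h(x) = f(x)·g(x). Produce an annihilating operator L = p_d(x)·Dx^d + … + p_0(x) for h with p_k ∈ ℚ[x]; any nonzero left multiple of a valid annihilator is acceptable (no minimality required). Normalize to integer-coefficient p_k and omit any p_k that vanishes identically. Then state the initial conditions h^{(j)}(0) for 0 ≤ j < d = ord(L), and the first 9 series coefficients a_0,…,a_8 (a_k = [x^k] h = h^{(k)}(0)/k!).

f: a_k = 0, -8, 0, 64/3, 0, -256/15, 0, 2048/315, 0, …
g: a_k = -2, -8, -32, -128, -512, -2048, -8192, -32768, -131072, …
L₀ := L_f ⊗_s L_g (sym. prod.), ord ≤ 2.
L = (-16 + 64·x) + 8·Dx + (-1 + 4·x)·Dx^2  (order 2).
h: a_k = 0, 16, 64, 640/3, 2560/3, 51712/15, 206848/15, 17371136/315, 69484544/315, …
ICs: h(0) = 0, h′(0) = 16.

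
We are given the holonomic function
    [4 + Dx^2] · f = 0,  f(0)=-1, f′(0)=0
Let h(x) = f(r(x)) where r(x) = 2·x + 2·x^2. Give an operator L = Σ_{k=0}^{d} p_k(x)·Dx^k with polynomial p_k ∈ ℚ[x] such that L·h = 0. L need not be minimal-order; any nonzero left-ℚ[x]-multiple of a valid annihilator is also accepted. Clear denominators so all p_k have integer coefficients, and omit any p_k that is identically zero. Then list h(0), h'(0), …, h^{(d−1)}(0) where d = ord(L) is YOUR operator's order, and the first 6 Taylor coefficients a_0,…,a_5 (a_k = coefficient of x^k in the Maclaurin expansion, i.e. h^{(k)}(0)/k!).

f: a_k = -1, 0, 2, 0, -2/3, 0, …
h₀=f(r): pull back L_f along r ⇒ L₀.
L = (16 + 96·x + 192·x^2 + 128·x^3) - 2·Dx + (1 + 2·x)·Dx^2  (order 2).
h: a_k = -1, 0, 8, 16, -8/3, -128/3, …
ICs: h(0) = -1, h′(0) = 0.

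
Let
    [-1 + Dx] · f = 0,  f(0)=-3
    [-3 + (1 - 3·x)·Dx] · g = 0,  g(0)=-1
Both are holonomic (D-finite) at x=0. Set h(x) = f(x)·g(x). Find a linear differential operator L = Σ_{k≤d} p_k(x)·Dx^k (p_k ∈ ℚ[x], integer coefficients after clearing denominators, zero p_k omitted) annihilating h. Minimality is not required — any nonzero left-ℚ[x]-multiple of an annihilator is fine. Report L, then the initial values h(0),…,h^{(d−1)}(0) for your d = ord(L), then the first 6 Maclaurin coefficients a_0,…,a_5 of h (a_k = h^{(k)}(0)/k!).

L = (4 - 3·x) + (-1 + 3·x)·Dx  (order 1).
h: a_k = 3, 12, 75/2, 113, 2713/8, 5087/5, …
ICs: h(0) = 3.

f: a_k = -3, -3, -3/2, -1/2, -1/8, -1/40, …
g: a_k = -1, -3, -9, -27, -81, -243, …
h₀=f·g: eliminate ⇒ L₀, order ≤ 1·1.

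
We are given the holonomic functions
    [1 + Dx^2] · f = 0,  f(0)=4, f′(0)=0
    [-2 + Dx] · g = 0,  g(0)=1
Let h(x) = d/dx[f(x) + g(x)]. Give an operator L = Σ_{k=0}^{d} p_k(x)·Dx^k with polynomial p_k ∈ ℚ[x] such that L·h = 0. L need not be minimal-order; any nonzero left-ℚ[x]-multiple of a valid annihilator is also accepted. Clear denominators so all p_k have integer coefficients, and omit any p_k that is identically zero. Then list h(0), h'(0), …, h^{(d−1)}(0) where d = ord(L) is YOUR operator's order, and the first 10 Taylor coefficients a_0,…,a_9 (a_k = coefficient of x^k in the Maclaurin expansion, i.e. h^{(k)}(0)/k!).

L = 2 - Dx + 2·Dx^2 - Dx^3  (order 3).
h: a_k = 2, 0, 4, 10/3, 4/3, 1/2, 8/45, 13/252, 4/315, 17/6048, …
ICs: h(0) = 2, h′(0) = 0, h′′(0) = 8.

f: a_k = 4, 0, -2, 0, 1/6, 0, -1/180, 0, 1/10080, 0, …
g: a_k = 1, 2, 2, 4/3, 2/3, 4/15, 4/45, 8/315, 2/315, 4/2835, …
f+g: L₀ = lclm(L_f,L_g), ord ≤ 2+1.
Differentiate: ansatz ord ≤ ord L₀ ⇒ L.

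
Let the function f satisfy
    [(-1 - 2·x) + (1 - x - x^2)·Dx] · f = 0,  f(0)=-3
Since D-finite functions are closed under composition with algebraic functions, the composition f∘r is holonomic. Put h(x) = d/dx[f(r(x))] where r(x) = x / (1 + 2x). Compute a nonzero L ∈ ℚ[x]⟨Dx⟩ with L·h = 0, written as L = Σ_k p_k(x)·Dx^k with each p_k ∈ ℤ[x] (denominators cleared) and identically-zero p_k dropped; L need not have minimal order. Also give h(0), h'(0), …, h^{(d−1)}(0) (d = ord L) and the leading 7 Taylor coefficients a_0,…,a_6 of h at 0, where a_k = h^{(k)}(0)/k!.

f: a_k = -3, -3, -6, -9, -15, -24, -39, …
Substitute x→r, Dx→(1/r')Dx; clear ⇒ L₀.
Derive L from L₀ (diff closure).
L = (-6·x - 18·x^2 - 16·x^3) + (-1 - 9·x - 27·x^2 - 30·x^3 - 8·x^4)·Dx  (order 1).
h: a_k = -3, 0, 9, -36, 120, -378, 1155, …
ICs: h(0) = -3.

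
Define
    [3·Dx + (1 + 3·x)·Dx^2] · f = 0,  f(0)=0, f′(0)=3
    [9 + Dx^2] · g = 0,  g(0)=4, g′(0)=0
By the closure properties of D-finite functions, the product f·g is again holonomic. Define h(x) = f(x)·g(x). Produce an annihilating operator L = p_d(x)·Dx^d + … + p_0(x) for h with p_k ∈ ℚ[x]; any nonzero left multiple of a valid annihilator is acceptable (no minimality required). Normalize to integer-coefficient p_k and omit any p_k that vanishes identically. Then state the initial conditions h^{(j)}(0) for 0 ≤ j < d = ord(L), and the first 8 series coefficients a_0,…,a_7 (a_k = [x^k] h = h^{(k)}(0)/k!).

L = (-81 + 486·x + 4617·x^2 + 11664·x^3 + 8748·x^4) + (36 + 540·x + 1944·x^2 + 1944·x^3)·Dx + (180·x + 1134·x^2 + 2592·x^3 + 1944·x^4)·Dx^2 + (4 + 60·x + 216·x^2 + 216·x^3)·Dx^3 + (1 + 14·x + 69·x^2 + 144·x^3 + 108·x^4)·Dx^4  (order 4).
h: a_k = 0, 12, -18, -18, 0, 729/10, -729/4, 67797/140, …
ICs: h(0) = 0, h′(0) = 12, h′′(0) = -36, h′′′(0) = -108.

f: a_k = 0, 3, -9/2, 9, -81/4, 243/5, -243/2, 2187/7, …
g: a_k = 4, 0, -18, 0, 27/2, 0, -81/20, 0, …
Sym-product of L_f,L_g gives L₀ (≤ ord 4).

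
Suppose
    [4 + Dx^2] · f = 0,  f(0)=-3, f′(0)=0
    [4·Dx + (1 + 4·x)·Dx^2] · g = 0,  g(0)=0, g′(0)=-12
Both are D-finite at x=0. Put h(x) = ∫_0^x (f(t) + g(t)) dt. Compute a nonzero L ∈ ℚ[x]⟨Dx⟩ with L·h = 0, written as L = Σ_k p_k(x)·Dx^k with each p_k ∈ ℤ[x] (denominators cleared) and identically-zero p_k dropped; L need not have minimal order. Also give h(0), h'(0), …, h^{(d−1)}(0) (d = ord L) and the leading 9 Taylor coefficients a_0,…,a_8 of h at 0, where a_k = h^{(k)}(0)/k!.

f: a_k = -3, 0, 6, 0, -2, 0, 4/15, 0, -2/105, …
g: a_k = 0, -12, 24, -64, 192, -3072/5, 2048, -49152/7, 24576, …
Sum ⇒ L₀ = lclm(L_f,L_g) in ℚ(x)⟨Dx⟩.
h=∫h₀ ⇒ L = L₀·Dx.
L = (400 + 128·x + 256·x^2)·Dx^2 + (36 + 176·x + 192·x^2 + 256·x^3)·Dx^3 + (100 + 32·x + 64·x^2)·Dx^4 + (9 + 44·x + 48·x^2 + 64·x^3)·Dx^5  (order 5).
h: a_k = 0, -3, -6, 10, -16, 38, -512/5, 30724/105, -6144/7, …
ICs: h(0) = 0, h′(0) = -3, h′′(0) = -12, h′′′(0) = 60, h′′′′(0) = -384.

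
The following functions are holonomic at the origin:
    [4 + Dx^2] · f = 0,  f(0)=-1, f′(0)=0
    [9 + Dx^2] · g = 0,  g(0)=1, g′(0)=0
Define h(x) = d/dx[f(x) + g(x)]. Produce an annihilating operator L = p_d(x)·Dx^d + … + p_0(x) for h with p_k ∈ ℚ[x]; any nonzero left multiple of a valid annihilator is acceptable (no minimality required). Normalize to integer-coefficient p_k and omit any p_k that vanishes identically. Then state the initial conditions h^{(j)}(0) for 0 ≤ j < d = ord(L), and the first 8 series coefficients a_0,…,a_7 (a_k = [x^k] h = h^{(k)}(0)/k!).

L = 36 + 13·Dx^2 + Dx^4  (order 4).
h: a_k = 0, -5, 0, 65/6, 0, -133/24, 0, 1261/1008, …
ICs: h(0) = 0, h′(0) = -5, h′′(0) = 0, h′′′(0) = 65.

f: a_k = -1, 0, 2, 0, -2/3, 0, 4/45, 0, …
g: a_k = 1, 0, -9/2, 0, 27/8, 0, -81/80, 0, …
Sum ⇒ L₀ = lclm(L_f,L_g) in ℚ(x)⟨Dx⟩.
Differentiate: ansatz ord ≤ ord L₀ ⇒ L.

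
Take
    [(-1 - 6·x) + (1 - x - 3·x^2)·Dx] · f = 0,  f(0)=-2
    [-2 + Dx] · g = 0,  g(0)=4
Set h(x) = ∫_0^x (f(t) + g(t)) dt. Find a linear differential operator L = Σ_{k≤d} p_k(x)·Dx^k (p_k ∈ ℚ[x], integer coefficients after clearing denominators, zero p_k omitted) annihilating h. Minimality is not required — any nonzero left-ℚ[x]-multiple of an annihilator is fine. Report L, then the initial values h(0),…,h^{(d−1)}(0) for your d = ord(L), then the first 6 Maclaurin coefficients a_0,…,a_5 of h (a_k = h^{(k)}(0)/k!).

L = (-12 - 16·x - 144·x^2 - 72·x^3)·Dx + (4 + 26·x + 74·x^2 - 24·x^3 - 36·x^4)·Dx^2 + (1 - 9·x - x^2 + 30·x^3 + 18·x^4)·Dx^3  (order 3).
h: a_k = 0, 2, 3, 0, -13/6, -106/15, …
ICs: h(0) = 0, h′(0) = 2, h′′(0) = 6.

f: a_k = -2, -2, -8, -14, -38, -80, …
g: a_k = 4, 8, 8, 16/3, 8/3, 16/15, …
Weyl lclm of L_f,L_g ⇒ L₀ (ord ≤ 2).
∫: right-multiply L₀ by Dx.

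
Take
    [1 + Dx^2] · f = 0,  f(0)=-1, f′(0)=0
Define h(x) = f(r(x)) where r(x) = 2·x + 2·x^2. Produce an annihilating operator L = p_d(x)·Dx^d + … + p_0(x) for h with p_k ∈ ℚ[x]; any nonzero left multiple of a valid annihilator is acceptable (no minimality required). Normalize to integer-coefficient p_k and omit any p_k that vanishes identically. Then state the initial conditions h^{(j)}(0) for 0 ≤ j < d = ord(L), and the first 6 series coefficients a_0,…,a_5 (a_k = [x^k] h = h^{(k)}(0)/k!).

L = (4 + 24·x + 48·x^2 + 32·x^3) - 2·Dx + (1 + 2·x)·Dx^2  (order 2).
h: a_k = -1, 0, 2, 4, 4/3, -8/3, …
ICs: h(0) = -1, h′(0) = 0.

f: a_k = -1, 0, 1/2, 0, -1/24, 0, …
h₀=f(r): pull back L_f along r ⇒ L₀.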